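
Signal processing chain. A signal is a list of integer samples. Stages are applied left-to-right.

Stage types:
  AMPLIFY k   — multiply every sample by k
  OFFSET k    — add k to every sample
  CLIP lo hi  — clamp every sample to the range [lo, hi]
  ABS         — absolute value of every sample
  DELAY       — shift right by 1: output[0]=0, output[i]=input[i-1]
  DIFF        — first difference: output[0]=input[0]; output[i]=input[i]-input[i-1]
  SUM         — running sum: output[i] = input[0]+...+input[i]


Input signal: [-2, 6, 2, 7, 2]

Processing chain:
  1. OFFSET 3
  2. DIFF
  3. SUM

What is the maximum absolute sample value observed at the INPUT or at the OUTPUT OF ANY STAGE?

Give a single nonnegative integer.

Input: [-2, 6, 2, 7, 2] (max |s|=7)
Stage 1 (OFFSET 3): -2+3=1, 6+3=9, 2+3=5, 7+3=10, 2+3=5 -> [1, 9, 5, 10, 5] (max |s|=10)
Stage 2 (DIFF): s[0]=1, 9-1=8, 5-9=-4, 10-5=5, 5-10=-5 -> [1, 8, -4, 5, -5] (max |s|=8)
Stage 3 (SUM): sum[0..0]=1, sum[0..1]=9, sum[0..2]=5, sum[0..3]=10, sum[0..4]=5 -> [1, 9, 5, 10, 5] (max |s|=10)
Overall max amplitude: 10

Answer: 10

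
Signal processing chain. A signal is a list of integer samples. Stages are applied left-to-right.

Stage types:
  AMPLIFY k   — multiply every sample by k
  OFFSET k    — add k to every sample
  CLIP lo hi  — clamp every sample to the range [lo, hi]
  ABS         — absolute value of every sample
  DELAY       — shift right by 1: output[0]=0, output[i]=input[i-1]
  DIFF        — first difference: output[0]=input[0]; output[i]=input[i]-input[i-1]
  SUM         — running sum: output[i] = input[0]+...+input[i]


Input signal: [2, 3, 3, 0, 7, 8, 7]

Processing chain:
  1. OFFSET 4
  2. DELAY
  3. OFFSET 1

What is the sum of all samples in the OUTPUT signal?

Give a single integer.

Answer: 54

Derivation:
Input: [2, 3, 3, 0, 7, 8, 7]
Stage 1 (OFFSET 4): 2+4=6, 3+4=7, 3+4=7, 0+4=4, 7+4=11, 8+4=12, 7+4=11 -> [6, 7, 7, 4, 11, 12, 11]
Stage 2 (DELAY): [0, 6, 7, 7, 4, 11, 12] = [0, 6, 7, 7, 4, 11, 12] -> [0, 6, 7, 7, 4, 11, 12]
Stage 3 (OFFSET 1): 0+1=1, 6+1=7, 7+1=8, 7+1=8, 4+1=5, 11+1=12, 12+1=13 -> [1, 7, 8, 8, 5, 12, 13]
Output sum: 54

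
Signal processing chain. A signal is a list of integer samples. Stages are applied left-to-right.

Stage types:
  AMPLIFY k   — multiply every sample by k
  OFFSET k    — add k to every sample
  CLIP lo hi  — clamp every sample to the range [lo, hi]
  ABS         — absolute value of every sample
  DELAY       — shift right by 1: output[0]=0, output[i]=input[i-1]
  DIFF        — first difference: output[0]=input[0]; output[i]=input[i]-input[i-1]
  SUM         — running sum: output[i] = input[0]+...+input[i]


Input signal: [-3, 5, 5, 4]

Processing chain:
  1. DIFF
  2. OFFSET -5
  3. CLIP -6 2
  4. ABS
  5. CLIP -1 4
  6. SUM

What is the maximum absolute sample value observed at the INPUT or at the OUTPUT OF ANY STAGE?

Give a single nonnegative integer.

Answer: 14

Derivation:
Input: [-3, 5, 5, 4] (max |s|=5)
Stage 1 (DIFF): s[0]=-3, 5--3=8, 5-5=0, 4-5=-1 -> [-3, 8, 0, -1] (max |s|=8)
Stage 2 (OFFSET -5): -3+-5=-8, 8+-5=3, 0+-5=-5, -1+-5=-6 -> [-8, 3, -5, -6] (max |s|=8)
Stage 3 (CLIP -6 2): clip(-8,-6,2)=-6, clip(3,-6,2)=2, clip(-5,-6,2)=-5, clip(-6,-6,2)=-6 -> [-6, 2, -5, -6] (max |s|=6)
Stage 4 (ABS): |-6|=6, |2|=2, |-5|=5, |-6|=6 -> [6, 2, 5, 6] (max |s|=6)
Stage 5 (CLIP -1 4): clip(6,-1,4)=4, clip(2,-1,4)=2, clip(5,-1,4)=4, clip(6,-1,4)=4 -> [4, 2, 4, 4] (max |s|=4)
Stage 6 (SUM): sum[0..0]=4, sum[0..1]=6, sum[0..2]=10, sum[0..3]=14 -> [4, 6, 10, 14] (max |s|=14)
Overall max amplitude: 14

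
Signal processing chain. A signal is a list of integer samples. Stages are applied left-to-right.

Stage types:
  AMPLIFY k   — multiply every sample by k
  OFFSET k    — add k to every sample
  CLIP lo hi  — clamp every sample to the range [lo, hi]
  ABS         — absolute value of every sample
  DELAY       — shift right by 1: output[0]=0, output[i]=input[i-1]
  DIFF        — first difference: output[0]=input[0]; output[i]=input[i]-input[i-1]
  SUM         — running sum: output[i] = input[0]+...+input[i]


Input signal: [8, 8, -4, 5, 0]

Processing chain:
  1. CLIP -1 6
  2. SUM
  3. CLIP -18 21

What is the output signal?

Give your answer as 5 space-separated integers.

Input: [8, 8, -4, 5, 0]
Stage 1 (CLIP -1 6): clip(8,-1,6)=6, clip(8,-1,6)=6, clip(-4,-1,6)=-1, clip(5,-1,6)=5, clip(0,-1,6)=0 -> [6, 6, -1, 5, 0]
Stage 2 (SUM): sum[0..0]=6, sum[0..1]=12, sum[0..2]=11, sum[0..3]=16, sum[0..4]=16 -> [6, 12, 11, 16, 16]
Stage 3 (CLIP -18 21): clip(6,-18,21)=6, clip(12,-18,21)=12, clip(11,-18,21)=11, clip(16,-18,21)=16, clip(16,-18,21)=16 -> [6, 12, 11, 16, 16]

Answer: 6 12 11 16 16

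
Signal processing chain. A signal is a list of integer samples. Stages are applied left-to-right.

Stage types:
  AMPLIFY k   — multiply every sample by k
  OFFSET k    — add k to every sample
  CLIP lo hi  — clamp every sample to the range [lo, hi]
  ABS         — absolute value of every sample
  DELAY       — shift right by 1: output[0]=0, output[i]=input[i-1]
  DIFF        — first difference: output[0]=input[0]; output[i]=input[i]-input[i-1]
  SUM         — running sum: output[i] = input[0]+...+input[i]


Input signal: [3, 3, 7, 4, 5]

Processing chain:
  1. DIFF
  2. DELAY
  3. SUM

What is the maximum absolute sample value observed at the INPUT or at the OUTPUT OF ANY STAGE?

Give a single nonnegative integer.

Input: [3, 3, 7, 4, 5] (max |s|=7)
Stage 1 (DIFF): s[0]=3, 3-3=0, 7-3=4, 4-7=-3, 5-4=1 -> [3, 0, 4, -3, 1] (max |s|=4)
Stage 2 (DELAY): [0, 3, 0, 4, -3] = [0, 3, 0, 4, -3] -> [0, 3, 0, 4, -3] (max |s|=4)
Stage 3 (SUM): sum[0..0]=0, sum[0..1]=3, sum[0..2]=3, sum[0..3]=7, sum[0..4]=4 -> [0, 3, 3, 7, 4] (max |s|=7)
Overall max amplitude: 7

Answer: 7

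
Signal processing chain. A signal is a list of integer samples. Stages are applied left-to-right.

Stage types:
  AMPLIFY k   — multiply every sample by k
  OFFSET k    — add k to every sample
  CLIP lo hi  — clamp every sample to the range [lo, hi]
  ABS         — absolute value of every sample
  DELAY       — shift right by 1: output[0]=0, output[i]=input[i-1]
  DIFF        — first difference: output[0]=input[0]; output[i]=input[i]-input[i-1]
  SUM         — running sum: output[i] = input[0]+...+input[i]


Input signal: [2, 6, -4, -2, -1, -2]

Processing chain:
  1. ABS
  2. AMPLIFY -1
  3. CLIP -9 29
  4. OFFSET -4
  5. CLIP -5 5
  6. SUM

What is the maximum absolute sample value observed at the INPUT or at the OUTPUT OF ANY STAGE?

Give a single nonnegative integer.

Answer: 30

Derivation:
Input: [2, 6, -4, -2, -1, -2] (max |s|=6)
Stage 1 (ABS): |2|=2, |6|=6, |-4|=4, |-2|=2, |-1|=1, |-2|=2 -> [2, 6, 4, 2, 1, 2] (max |s|=6)
Stage 2 (AMPLIFY -1): 2*-1=-2, 6*-1=-6, 4*-1=-4, 2*-1=-2, 1*-1=-1, 2*-1=-2 -> [-2, -6, -4, -2, -1, -2] (max |s|=6)
Stage 3 (CLIP -9 29): clip(-2,-9,29)=-2, clip(-6,-9,29)=-6, clip(-4,-9,29)=-4, clip(-2,-9,29)=-2, clip(-1,-9,29)=-1, clip(-2,-9,29)=-2 -> [-2, -6, -4, -2, -1, -2] (max |s|=6)
Stage 4 (OFFSET -4): -2+-4=-6, -6+-4=-10, -4+-4=-8, -2+-4=-6, -1+-4=-5, -2+-4=-6 -> [-6, -10, -8, -6, -5, -6] (max |s|=10)
Stage 5 (CLIP -5 5): clip(-6,-5,5)=-5, clip(-10,-5,5)=-5, clip(-8,-5,5)=-5, clip(-6,-5,5)=-5, clip(-5,-5,5)=-5, clip(-6,-5,5)=-5 -> [-5, -5, -5, -5, -5, -5] (max |s|=5)
Stage 6 (SUM): sum[0..0]=-5, sum[0..1]=-10, sum[0..2]=-15, sum[0..3]=-20, sum[0..4]=-25, sum[0..5]=-30 -> [-5, -10, -15, -20, -25, -30] (max |s|=30)
Overall max amplitude: 30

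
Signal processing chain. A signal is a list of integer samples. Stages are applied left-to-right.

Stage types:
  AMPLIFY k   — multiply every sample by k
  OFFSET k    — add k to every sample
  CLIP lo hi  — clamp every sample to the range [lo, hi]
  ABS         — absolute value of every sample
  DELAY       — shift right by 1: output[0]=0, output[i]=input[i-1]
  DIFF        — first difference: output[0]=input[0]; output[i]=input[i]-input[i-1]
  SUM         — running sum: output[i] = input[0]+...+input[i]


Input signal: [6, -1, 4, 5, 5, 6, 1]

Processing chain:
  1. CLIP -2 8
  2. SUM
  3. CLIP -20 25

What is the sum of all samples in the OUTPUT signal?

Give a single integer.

Answer: 103

Derivation:
Input: [6, -1, 4, 5, 5, 6, 1]
Stage 1 (CLIP -2 8): clip(6,-2,8)=6, clip(-1,-2,8)=-1, clip(4,-2,8)=4, clip(5,-2,8)=5, clip(5,-2,8)=5, clip(6,-2,8)=6, clip(1,-2,8)=1 -> [6, -1, 4, 5, 5, 6, 1]
Stage 2 (SUM): sum[0..0]=6, sum[0..1]=5, sum[0..2]=9, sum[0..3]=14, sum[0..4]=19, sum[0..5]=25, sum[0..6]=26 -> [6, 5, 9, 14, 19, 25, 26]
Stage 3 (CLIP -20 25): clip(6,-20,25)=6, clip(5,-20,25)=5, clip(9,-20,25)=9, clip(14,-20,25)=14, clip(19,-20,25)=19, clip(25,-20,25)=25, clip(26,-20,25)=25 -> [6, 5, 9, 14, 19, 25, 25]
Output sum: 103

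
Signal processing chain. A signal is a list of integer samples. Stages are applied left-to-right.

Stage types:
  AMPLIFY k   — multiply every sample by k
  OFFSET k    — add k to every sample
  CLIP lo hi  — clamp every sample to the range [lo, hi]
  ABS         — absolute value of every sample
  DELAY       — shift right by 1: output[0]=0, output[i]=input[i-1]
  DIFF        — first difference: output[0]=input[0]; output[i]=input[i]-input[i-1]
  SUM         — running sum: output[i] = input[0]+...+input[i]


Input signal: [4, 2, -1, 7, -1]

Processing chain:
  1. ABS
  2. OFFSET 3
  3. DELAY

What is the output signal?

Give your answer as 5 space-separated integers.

Input: [4, 2, -1, 7, -1]
Stage 1 (ABS): |4|=4, |2|=2, |-1|=1, |7|=7, |-1|=1 -> [4, 2, 1, 7, 1]
Stage 2 (OFFSET 3): 4+3=7, 2+3=5, 1+3=4, 7+3=10, 1+3=4 -> [7, 5, 4, 10, 4]
Stage 3 (DELAY): [0, 7, 5, 4, 10] = [0, 7, 5, 4, 10] -> [0, 7, 5, 4, 10]

Answer: 0 7 5 4 10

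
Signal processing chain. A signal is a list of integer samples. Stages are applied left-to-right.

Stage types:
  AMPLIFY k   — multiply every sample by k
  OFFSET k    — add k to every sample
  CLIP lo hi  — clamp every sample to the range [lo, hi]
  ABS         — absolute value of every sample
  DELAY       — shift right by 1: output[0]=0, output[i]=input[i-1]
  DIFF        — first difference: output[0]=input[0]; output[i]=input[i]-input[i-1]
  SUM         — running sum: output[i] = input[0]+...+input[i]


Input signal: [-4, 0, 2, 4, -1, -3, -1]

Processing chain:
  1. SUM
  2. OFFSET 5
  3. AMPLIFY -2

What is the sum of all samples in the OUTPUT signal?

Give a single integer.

Input: [-4, 0, 2, 4, -1, -3, -1]
Stage 1 (SUM): sum[0..0]=-4, sum[0..1]=-4, sum[0..2]=-2, sum[0..3]=2, sum[0..4]=1, sum[0..5]=-2, sum[0..6]=-3 -> [-4, -4, -2, 2, 1, -2, -3]
Stage 2 (OFFSET 5): -4+5=1, -4+5=1, -2+5=3, 2+5=7, 1+5=6, -2+5=3, -3+5=2 -> [1, 1, 3, 7, 6, 3, 2]
Stage 3 (AMPLIFY -2): 1*-2=-2, 1*-2=-2, 3*-2=-6, 7*-2=-14, 6*-2=-12, 3*-2=-6, 2*-2=-4 -> [-2, -2, -6, -14, -12, -6, -4]
Output sum: -46

Answer: -46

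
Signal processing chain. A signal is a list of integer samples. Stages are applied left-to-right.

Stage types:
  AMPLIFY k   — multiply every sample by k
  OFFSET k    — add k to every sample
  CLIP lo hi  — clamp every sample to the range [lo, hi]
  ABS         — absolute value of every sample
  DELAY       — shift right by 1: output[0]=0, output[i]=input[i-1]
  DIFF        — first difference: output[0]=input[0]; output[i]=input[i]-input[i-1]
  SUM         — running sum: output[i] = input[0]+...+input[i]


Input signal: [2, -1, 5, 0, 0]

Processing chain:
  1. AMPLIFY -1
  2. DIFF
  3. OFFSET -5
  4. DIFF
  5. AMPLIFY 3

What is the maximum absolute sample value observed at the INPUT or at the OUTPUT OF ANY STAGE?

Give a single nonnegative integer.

Answer: 33

Derivation:
Input: [2, -1, 5, 0, 0] (max |s|=5)
Stage 1 (AMPLIFY -1): 2*-1=-2, -1*-1=1, 5*-1=-5, 0*-1=0, 0*-1=0 -> [-2, 1, -5, 0, 0] (max |s|=5)
Stage 2 (DIFF): s[0]=-2, 1--2=3, -5-1=-6, 0--5=5, 0-0=0 -> [-2, 3, -6, 5, 0] (max |s|=6)
Stage 3 (OFFSET -5): -2+-5=-7, 3+-5=-2, -6+-5=-11, 5+-5=0, 0+-5=-5 -> [-7, -2, -11, 0, -5] (max |s|=11)
Stage 4 (DIFF): s[0]=-7, -2--7=5, -11--2=-9, 0--11=11, -5-0=-5 -> [-7, 5, -9, 11, -5] (max |s|=11)
Stage 5 (AMPLIFY 3): -7*3=-21, 5*3=15, -9*3=-27, 11*3=33, -5*3=-15 -> [-21, 15, -27, 33, -15] (max |s|=33)
Overall max amplitude: 33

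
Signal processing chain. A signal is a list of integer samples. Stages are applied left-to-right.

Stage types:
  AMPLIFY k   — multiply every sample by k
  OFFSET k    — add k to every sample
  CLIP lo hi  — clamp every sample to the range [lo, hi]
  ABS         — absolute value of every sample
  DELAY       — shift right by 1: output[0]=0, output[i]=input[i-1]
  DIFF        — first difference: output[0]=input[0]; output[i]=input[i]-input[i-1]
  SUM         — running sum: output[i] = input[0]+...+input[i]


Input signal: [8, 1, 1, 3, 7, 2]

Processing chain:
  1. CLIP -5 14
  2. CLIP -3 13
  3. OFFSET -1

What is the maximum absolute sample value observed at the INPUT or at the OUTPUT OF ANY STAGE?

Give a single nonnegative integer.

Answer: 8

Derivation:
Input: [8, 1, 1, 3, 7, 2] (max |s|=8)
Stage 1 (CLIP -5 14): clip(8,-5,14)=8, clip(1,-5,14)=1, clip(1,-5,14)=1, clip(3,-5,14)=3, clip(7,-5,14)=7, clip(2,-5,14)=2 -> [8, 1, 1, 3, 7, 2] (max |s|=8)
Stage 2 (CLIP -3 13): clip(8,-3,13)=8, clip(1,-3,13)=1, clip(1,-3,13)=1, clip(3,-3,13)=3, clip(7,-3,13)=7, clip(2,-3,13)=2 -> [8, 1, 1, 3, 7, 2] (max |s|=8)
Stage 3 (OFFSET -1): 8+-1=7, 1+-1=0, 1+-1=0, 3+-1=2, 7+-1=6, 2+-1=1 -> [7, 0, 0, 2, 6, 1] (max |s|=7)
Overall max amplitude: 8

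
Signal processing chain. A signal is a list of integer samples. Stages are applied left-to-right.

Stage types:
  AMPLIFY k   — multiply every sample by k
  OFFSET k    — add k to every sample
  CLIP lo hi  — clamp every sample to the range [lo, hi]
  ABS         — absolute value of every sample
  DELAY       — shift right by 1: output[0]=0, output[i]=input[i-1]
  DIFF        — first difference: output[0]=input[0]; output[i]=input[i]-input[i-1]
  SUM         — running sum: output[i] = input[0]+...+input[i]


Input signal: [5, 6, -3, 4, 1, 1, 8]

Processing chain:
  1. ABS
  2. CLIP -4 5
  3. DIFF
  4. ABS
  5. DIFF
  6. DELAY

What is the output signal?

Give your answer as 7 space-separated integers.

Answer: 0 5 -5 2 -1 2 -3

Derivation:
Input: [5, 6, -3, 4, 1, 1, 8]
Stage 1 (ABS): |5|=5, |6|=6, |-3|=3, |4|=4, |1|=1, |1|=1, |8|=8 -> [5, 6, 3, 4, 1, 1, 8]
Stage 2 (CLIP -4 5): clip(5,-4,5)=5, clip(6,-4,5)=5, clip(3,-4,5)=3, clip(4,-4,5)=4, clip(1,-4,5)=1, clip(1,-4,5)=1, clip(8,-4,5)=5 -> [5, 5, 3, 4, 1, 1, 5]
Stage 3 (DIFF): s[0]=5, 5-5=0, 3-5=-2, 4-3=1, 1-4=-3, 1-1=0, 5-1=4 -> [5, 0, -2, 1, -3, 0, 4]
Stage 4 (ABS): |5|=5, |0|=0, |-2|=2, |1|=1, |-3|=3, |0|=0, |4|=4 -> [5, 0, 2, 1, 3, 0, 4]
Stage 5 (DIFF): s[0]=5, 0-5=-5, 2-0=2, 1-2=-1, 3-1=2, 0-3=-3, 4-0=4 -> [5, -5, 2, -1, 2, -3, 4]
Stage 6 (DELAY): [0, 5, -5, 2, -1, 2, -3] = [0, 5, -5, 2, -1, 2, -3] -> [0, 5, -5, 2, -1, 2, -3]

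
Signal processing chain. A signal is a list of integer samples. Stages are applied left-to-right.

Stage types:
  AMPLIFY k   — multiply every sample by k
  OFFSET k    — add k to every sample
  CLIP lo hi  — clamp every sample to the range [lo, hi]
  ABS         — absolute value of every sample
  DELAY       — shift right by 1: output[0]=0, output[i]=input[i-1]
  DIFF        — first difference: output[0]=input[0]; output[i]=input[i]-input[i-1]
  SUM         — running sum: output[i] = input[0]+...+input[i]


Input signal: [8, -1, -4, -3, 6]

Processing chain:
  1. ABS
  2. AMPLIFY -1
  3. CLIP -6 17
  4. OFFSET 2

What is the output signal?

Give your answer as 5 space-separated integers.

Input: [8, -1, -4, -3, 6]
Stage 1 (ABS): |8|=8, |-1|=1, |-4|=4, |-3|=3, |6|=6 -> [8, 1, 4, 3, 6]
Stage 2 (AMPLIFY -1): 8*-1=-8, 1*-1=-1, 4*-1=-4, 3*-1=-3, 6*-1=-6 -> [-8, -1, -4, -3, -6]
Stage 3 (CLIP -6 17): clip(-8,-6,17)=-6, clip(-1,-6,17)=-1, clip(-4,-6,17)=-4, clip(-3,-6,17)=-3, clip(-6,-6,17)=-6 -> [-6, -1, -4, -3, -6]
Stage 4 (OFFSET 2): -6+2=-4, -1+2=1, -4+2=-2, -3+2=-1, -6+2=-4 -> [-4, 1, -2, -1, -4]

Answer: -4 1 -2 -1 -4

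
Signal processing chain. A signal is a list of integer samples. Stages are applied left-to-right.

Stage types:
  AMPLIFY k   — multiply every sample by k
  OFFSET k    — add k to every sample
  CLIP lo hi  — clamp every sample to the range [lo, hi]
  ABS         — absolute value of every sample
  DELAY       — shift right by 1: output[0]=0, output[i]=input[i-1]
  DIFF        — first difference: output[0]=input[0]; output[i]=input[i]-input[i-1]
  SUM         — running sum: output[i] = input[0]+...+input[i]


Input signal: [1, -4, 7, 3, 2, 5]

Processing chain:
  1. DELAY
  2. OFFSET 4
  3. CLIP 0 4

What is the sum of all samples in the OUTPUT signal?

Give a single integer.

Input: [1, -4, 7, 3, 2, 5]
Stage 1 (DELAY): [0, 1, -4, 7, 3, 2] = [0, 1, -4, 7, 3, 2] -> [0, 1, -4, 7, 3, 2]
Stage 2 (OFFSET 4): 0+4=4, 1+4=5, -4+4=0, 7+4=11, 3+4=7, 2+4=6 -> [4, 5, 0, 11, 7, 6]
Stage 3 (CLIP 0 4): clip(4,0,4)=4, clip(5,0,4)=4, clip(0,0,4)=0, clip(11,0,4)=4, clip(7,0,4)=4, clip(6,0,4)=4 -> [4, 4, 0, 4, 4, 4]
Output sum: 20

Answer: 20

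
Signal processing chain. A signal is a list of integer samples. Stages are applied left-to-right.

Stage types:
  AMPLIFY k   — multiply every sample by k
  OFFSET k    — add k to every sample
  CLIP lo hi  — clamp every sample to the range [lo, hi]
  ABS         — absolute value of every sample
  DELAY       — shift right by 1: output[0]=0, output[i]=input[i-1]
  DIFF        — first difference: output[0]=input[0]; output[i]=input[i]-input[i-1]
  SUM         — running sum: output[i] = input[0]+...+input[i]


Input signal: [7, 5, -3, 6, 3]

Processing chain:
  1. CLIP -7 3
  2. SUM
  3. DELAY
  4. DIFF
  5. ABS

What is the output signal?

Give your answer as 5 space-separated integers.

Answer: 0 3 3 3 3

Derivation:
Input: [7, 5, -3, 6, 3]
Stage 1 (CLIP -7 3): clip(7,-7,3)=3, clip(5,-7,3)=3, clip(-3,-7,3)=-3, clip(6,-7,3)=3, clip(3,-7,3)=3 -> [3, 3, -3, 3, 3]
Stage 2 (SUM): sum[0..0]=3, sum[0..1]=6, sum[0..2]=3, sum[0..3]=6, sum[0..4]=9 -> [3, 6, 3, 6, 9]
Stage 3 (DELAY): [0, 3, 6, 3, 6] = [0, 3, 6, 3, 6] -> [0, 3, 6, 3, 6]
Stage 4 (DIFF): s[0]=0, 3-0=3, 6-3=3, 3-6=-3, 6-3=3 -> [0, 3, 3, -3, 3]
Stage 5 (ABS): |0|=0, |3|=3, |3|=3, |-3|=3, |3|=3 -> [0, 3, 3, 3, 3]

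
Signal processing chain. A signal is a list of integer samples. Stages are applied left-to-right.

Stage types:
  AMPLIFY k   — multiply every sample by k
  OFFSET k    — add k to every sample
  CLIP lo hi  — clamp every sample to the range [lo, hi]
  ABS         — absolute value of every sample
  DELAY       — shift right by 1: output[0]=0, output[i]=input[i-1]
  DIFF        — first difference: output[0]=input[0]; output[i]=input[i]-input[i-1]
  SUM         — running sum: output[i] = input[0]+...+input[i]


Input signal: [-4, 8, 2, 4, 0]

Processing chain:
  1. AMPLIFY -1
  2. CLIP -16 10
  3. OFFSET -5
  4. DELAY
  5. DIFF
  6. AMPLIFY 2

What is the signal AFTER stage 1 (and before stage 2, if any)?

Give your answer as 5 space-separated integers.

Answer: 4 -8 -2 -4 0

Derivation:
Input: [-4, 8, 2, 4, 0]
Stage 1 (AMPLIFY -1): -4*-1=4, 8*-1=-8, 2*-1=-2, 4*-1=-4, 0*-1=0 -> [4, -8, -2, -4, 0]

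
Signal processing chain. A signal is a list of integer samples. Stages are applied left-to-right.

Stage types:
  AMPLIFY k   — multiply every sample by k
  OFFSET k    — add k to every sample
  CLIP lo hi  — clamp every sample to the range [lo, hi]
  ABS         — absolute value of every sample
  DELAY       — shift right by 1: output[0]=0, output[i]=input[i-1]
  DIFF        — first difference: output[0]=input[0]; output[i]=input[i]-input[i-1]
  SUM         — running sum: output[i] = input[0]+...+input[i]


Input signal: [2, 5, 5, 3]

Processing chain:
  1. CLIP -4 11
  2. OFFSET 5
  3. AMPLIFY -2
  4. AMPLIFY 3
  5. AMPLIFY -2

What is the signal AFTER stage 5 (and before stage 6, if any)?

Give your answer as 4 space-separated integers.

Answer: 84 120 120 96

Derivation:
Input: [2, 5, 5, 3]
Stage 1 (CLIP -4 11): clip(2,-4,11)=2, clip(5,-4,11)=5, clip(5,-4,11)=5, clip(3,-4,11)=3 -> [2, 5, 5, 3]
Stage 2 (OFFSET 5): 2+5=7, 5+5=10, 5+5=10, 3+5=8 -> [7, 10, 10, 8]
Stage 3 (AMPLIFY -2): 7*-2=-14, 10*-2=-20, 10*-2=-20, 8*-2=-16 -> [-14, -20, -20, -16]
Stage 4 (AMPLIFY 3): -14*3=-42, -20*3=-60, -20*3=-60, -16*3=-48 -> [-42, -60, -60, -48]
Stage 5 (AMPLIFY -2): -42*-2=84, -60*-2=120, -60*-2=120, -48*-2=96 -> [84, 120, 120, 96]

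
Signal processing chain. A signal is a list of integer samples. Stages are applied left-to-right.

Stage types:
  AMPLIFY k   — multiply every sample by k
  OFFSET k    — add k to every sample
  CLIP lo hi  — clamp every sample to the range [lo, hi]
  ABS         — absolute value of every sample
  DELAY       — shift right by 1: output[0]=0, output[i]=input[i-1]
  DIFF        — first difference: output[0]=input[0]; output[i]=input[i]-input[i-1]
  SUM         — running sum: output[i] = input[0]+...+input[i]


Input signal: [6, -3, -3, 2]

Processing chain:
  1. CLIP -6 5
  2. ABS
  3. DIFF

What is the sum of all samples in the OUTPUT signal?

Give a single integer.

Input: [6, -3, -3, 2]
Stage 1 (CLIP -6 5): clip(6,-6,5)=5, clip(-3,-6,5)=-3, clip(-3,-6,5)=-3, clip(2,-6,5)=2 -> [5, -3, -3, 2]
Stage 2 (ABS): |5|=5, |-3|=3, |-3|=3, |2|=2 -> [5, 3, 3, 2]
Stage 3 (DIFF): s[0]=5, 3-5=-2, 3-3=0, 2-3=-1 -> [5, -2, 0, -1]
Output sum: 2

Answer: 2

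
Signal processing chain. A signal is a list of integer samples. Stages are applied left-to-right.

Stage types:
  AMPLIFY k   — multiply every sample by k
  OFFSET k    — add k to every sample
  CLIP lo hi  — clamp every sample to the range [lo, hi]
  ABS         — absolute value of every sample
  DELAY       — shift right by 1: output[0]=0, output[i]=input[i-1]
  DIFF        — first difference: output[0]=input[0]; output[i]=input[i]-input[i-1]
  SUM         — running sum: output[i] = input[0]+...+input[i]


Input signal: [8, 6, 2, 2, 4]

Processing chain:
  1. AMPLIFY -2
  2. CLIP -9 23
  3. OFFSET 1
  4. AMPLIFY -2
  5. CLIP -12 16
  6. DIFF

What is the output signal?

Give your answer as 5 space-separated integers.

Answer: 16 0 -10 0 8

Derivation:
Input: [8, 6, 2, 2, 4]
Stage 1 (AMPLIFY -2): 8*-2=-16, 6*-2=-12, 2*-2=-4, 2*-2=-4, 4*-2=-8 -> [-16, -12, -4, -4, -8]
Stage 2 (CLIP -9 23): clip(-16,-9,23)=-9, clip(-12,-9,23)=-9, clip(-4,-9,23)=-4, clip(-4,-9,23)=-4, clip(-8,-9,23)=-8 -> [-9, -9, -4, -4, -8]
Stage 3 (OFFSET 1): -9+1=-8, -9+1=-8, -4+1=-3, -4+1=-3, -8+1=-7 -> [-8, -8, -3, -3, -7]
Stage 4 (AMPLIFY -2): -8*-2=16, -8*-2=16, -3*-2=6, -3*-2=6, -7*-2=14 -> [16, 16, 6, 6, 14]
Stage 5 (CLIP -12 16): clip(16,-12,16)=16, clip(16,-12,16)=16, clip(6,-12,16)=6, clip(6,-12,16)=6, clip(14,-12,16)=14 -> [16, 16, 6, 6, 14]
Stage 6 (DIFF): s[0]=16, 16-16=0, 6-16=-10, 6-6=0, 14-6=8 -> [16, 0, -10, 0, 8]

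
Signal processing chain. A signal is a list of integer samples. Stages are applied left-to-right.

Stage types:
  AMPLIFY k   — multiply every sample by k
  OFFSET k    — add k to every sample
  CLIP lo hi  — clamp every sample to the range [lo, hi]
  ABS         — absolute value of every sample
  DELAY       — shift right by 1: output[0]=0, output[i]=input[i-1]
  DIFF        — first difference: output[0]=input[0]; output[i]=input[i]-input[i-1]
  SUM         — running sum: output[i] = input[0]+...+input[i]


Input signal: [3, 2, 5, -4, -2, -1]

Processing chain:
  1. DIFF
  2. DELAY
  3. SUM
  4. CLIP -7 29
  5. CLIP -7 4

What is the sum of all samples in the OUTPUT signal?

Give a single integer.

Input: [3, 2, 5, -4, -2, -1]
Stage 1 (DIFF): s[0]=3, 2-3=-1, 5-2=3, -4-5=-9, -2--4=2, -1--2=1 -> [3, -1, 3, -9, 2, 1]
Stage 2 (DELAY): [0, 3, -1, 3, -9, 2] = [0, 3, -1, 3, -9, 2] -> [0, 3, -1, 3, -9, 2]
Stage 3 (SUM): sum[0..0]=0, sum[0..1]=3, sum[0..2]=2, sum[0..3]=5, sum[0..4]=-4, sum[0..5]=-2 -> [0, 3, 2, 5, -4, -2]
Stage 4 (CLIP -7 29): clip(0,-7,29)=0, clip(3,-7,29)=3, clip(2,-7,29)=2, clip(5,-7,29)=5, clip(-4,-7,29)=-4, clip(-2,-7,29)=-2 -> [0, 3, 2, 5, -4, -2]
Stage 5 (CLIP -7 4): clip(0,-7,4)=0, clip(3,-7,4)=3, clip(2,-7,4)=2, clip(5,-7,4)=4, clip(-4,-7,4)=-4, clip(-2,-7,4)=-2 -> [0, 3, 2, 4, -4, -2]
Output sum: 3

Answer: 3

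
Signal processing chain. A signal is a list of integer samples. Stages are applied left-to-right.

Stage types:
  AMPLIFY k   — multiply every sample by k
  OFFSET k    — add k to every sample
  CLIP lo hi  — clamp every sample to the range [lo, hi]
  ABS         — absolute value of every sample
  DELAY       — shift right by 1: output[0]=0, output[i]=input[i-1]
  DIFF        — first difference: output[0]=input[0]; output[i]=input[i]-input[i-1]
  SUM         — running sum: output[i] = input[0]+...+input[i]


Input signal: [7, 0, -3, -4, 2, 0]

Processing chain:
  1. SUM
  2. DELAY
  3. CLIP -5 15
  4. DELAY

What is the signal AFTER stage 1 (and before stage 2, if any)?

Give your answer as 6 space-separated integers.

Answer: 7 7 4 0 2 2

Derivation:
Input: [7, 0, -3, -4, 2, 0]
Stage 1 (SUM): sum[0..0]=7, sum[0..1]=7, sum[0..2]=4, sum[0..3]=0, sum[0..4]=2, sum[0..5]=2 -> [7, 7, 4, 0, 2, 2]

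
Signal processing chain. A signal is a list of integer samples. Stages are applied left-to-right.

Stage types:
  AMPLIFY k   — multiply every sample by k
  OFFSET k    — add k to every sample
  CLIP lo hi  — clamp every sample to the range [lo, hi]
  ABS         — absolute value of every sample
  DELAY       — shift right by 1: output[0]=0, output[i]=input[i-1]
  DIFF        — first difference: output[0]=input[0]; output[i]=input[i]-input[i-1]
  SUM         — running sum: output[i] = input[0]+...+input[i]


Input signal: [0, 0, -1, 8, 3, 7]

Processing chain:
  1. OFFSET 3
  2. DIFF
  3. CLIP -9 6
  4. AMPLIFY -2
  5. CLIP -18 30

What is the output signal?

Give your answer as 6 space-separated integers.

Input: [0, 0, -1, 8, 3, 7]
Stage 1 (OFFSET 3): 0+3=3, 0+3=3, -1+3=2, 8+3=11, 3+3=6, 7+3=10 -> [3, 3, 2, 11, 6, 10]
Stage 2 (DIFF): s[0]=3, 3-3=0, 2-3=-1, 11-2=9, 6-11=-5, 10-6=4 -> [3, 0, -1, 9, -5, 4]
Stage 3 (CLIP -9 6): clip(3,-9,6)=3, clip(0,-9,6)=0, clip(-1,-9,6)=-1, clip(9,-9,6)=6, clip(-5,-9,6)=-5, clip(4,-9,6)=4 -> [3, 0, -1, 6, -5, 4]
Stage 4 (AMPLIFY -2): 3*-2=-6, 0*-2=0, -1*-2=2, 6*-2=-12, -5*-2=10, 4*-2=-8 -> [-6, 0, 2, -12, 10, -8]
Stage 5 (CLIP -18 30): clip(-6,-18,30)=-6, clip(0,-18,30)=0, clip(2,-18,30)=2, clip(-12,-18,30)=-12, clip(10,-18,30)=10, clip(-8,-18,30)=-8 -> [-6, 0, 2, -12, 10, -8]

Answer: -6 0 2 -12 10 -8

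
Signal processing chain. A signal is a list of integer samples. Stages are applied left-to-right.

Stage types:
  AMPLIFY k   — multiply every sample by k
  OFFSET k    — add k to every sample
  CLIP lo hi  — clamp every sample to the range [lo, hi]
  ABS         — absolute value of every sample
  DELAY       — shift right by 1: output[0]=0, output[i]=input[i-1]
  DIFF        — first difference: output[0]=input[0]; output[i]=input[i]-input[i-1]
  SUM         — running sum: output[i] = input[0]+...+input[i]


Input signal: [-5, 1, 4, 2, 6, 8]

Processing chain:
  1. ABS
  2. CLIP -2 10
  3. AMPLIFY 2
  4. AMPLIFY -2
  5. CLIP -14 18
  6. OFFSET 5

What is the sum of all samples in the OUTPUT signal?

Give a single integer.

Input: [-5, 1, 4, 2, 6, 8]
Stage 1 (ABS): |-5|=5, |1|=1, |4|=4, |2|=2, |6|=6, |8|=8 -> [5, 1, 4, 2, 6, 8]
Stage 2 (CLIP -2 10): clip(5,-2,10)=5, clip(1,-2,10)=1, clip(4,-2,10)=4, clip(2,-2,10)=2, clip(6,-2,10)=6, clip(8,-2,10)=8 -> [5, 1, 4, 2, 6, 8]
Stage 3 (AMPLIFY 2): 5*2=10, 1*2=2, 4*2=8, 2*2=4, 6*2=12, 8*2=16 -> [10, 2, 8, 4, 12, 16]
Stage 4 (AMPLIFY -2): 10*-2=-20, 2*-2=-4, 8*-2=-16, 4*-2=-8, 12*-2=-24, 16*-2=-32 -> [-20, -4, -16, -8, -24, -32]
Stage 5 (CLIP -14 18): clip(-20,-14,18)=-14, clip(-4,-14,18)=-4, clip(-16,-14,18)=-14, clip(-8,-14,18)=-8, clip(-24,-14,18)=-14, clip(-32,-14,18)=-14 -> [-14, -4, -14, -8, -14, -14]
Stage 6 (OFFSET 5): -14+5=-9, -4+5=1, -14+5=-9, -8+5=-3, -14+5=-9, -14+5=-9 -> [-9, 1, -9, -3, -9, -9]
Output sum: -38

Answer: -38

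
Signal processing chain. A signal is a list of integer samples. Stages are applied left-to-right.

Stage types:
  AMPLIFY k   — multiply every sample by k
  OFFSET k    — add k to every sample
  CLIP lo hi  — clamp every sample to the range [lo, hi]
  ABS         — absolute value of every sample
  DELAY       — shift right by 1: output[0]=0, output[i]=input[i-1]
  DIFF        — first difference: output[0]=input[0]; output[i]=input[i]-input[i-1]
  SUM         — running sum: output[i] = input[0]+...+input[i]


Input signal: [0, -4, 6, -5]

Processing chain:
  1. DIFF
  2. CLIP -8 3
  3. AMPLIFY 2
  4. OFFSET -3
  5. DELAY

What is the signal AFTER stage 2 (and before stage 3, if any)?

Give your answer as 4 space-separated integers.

Input: [0, -4, 6, -5]
Stage 1 (DIFF): s[0]=0, -4-0=-4, 6--4=10, -5-6=-11 -> [0, -4, 10, -11]
Stage 2 (CLIP -8 3): clip(0,-8,3)=0, clip(-4,-8,3)=-4, clip(10,-8,3)=3, clip(-11,-8,3)=-8 -> [0, -4, 3, -8]

Answer: 0 -4 3 -8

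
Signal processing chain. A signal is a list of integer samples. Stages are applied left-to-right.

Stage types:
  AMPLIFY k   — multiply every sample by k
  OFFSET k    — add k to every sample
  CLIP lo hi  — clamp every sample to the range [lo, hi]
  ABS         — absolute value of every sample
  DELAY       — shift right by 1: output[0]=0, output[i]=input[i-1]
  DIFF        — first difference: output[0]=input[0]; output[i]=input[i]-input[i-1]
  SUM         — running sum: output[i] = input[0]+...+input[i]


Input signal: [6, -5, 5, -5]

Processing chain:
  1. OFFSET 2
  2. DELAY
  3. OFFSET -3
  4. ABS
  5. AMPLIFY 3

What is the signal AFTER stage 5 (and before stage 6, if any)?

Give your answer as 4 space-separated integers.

Answer: 9 15 18 12

Derivation:
Input: [6, -5, 5, -5]
Stage 1 (OFFSET 2): 6+2=8, -5+2=-3, 5+2=7, -5+2=-3 -> [8, -3, 7, -3]
Stage 2 (DELAY): [0, 8, -3, 7] = [0, 8, -3, 7] -> [0, 8, -3, 7]
Stage 3 (OFFSET -3): 0+-3=-3, 8+-3=5, -3+-3=-6, 7+-3=4 -> [-3, 5, -6, 4]
Stage 4 (ABS): |-3|=3, |5|=5, |-6|=6, |4|=4 -> [3, 5, 6, 4]
Stage 5 (AMPLIFY 3): 3*3=9, 5*3=15, 6*3=18, 4*3=12 -> [9, 15, 18, 12]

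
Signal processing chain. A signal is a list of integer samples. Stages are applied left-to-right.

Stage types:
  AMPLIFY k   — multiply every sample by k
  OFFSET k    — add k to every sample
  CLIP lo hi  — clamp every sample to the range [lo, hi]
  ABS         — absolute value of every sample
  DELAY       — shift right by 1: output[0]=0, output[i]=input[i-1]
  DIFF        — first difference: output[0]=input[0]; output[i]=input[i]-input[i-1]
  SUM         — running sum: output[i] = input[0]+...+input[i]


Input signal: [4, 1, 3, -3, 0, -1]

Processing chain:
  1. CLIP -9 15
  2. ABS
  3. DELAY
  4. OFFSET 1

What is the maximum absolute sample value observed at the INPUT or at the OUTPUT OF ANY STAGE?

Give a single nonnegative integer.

Input: [4, 1, 3, -3, 0, -1] (max |s|=4)
Stage 1 (CLIP -9 15): clip(4,-9,15)=4, clip(1,-9,15)=1, clip(3,-9,15)=3, clip(-3,-9,15)=-3, clip(0,-9,15)=0, clip(-1,-9,15)=-1 -> [4, 1, 3, -3, 0, -1] (max |s|=4)
Stage 2 (ABS): |4|=4, |1|=1, |3|=3, |-3|=3, |0|=0, |-1|=1 -> [4, 1, 3, 3, 0, 1] (max |s|=4)
Stage 3 (DELAY): [0, 4, 1, 3, 3, 0] = [0, 4, 1, 3, 3, 0] -> [0, 4, 1, 3, 3, 0] (max |s|=4)
Stage 4 (OFFSET 1): 0+1=1, 4+1=5, 1+1=2, 3+1=4, 3+1=4, 0+1=1 -> [1, 5, 2, 4, 4, 1] (max |s|=5)
Overall max amplitude: 5

Answer: 5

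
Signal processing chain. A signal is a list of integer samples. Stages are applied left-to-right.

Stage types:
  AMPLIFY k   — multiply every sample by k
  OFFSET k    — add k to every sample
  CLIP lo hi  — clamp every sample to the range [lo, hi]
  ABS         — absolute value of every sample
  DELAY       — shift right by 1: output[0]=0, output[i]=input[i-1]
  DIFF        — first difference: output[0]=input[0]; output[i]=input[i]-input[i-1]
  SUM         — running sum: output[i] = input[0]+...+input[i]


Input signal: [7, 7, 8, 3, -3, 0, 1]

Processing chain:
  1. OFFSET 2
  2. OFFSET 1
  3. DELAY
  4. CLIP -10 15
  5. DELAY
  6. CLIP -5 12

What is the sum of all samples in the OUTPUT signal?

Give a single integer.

Input: [7, 7, 8, 3, -3, 0, 1]
Stage 1 (OFFSET 2): 7+2=9, 7+2=9, 8+2=10, 3+2=5, -3+2=-1, 0+2=2, 1+2=3 -> [9, 9, 10, 5, -1, 2, 3]
Stage 2 (OFFSET 1): 9+1=10, 9+1=10, 10+1=11, 5+1=6, -1+1=0, 2+1=3, 3+1=4 -> [10, 10, 11, 6, 0, 3, 4]
Stage 3 (DELAY): [0, 10, 10, 11, 6, 0, 3] = [0, 10, 10, 11, 6, 0, 3] -> [0, 10, 10, 11, 6, 0, 3]
Stage 4 (CLIP -10 15): clip(0,-10,15)=0, clip(10,-10,15)=10, clip(10,-10,15)=10, clip(11,-10,15)=11, clip(6,-10,15)=6, clip(0,-10,15)=0, clip(3,-10,15)=3 -> [0, 10, 10, 11, 6, 0, 3]
Stage 5 (DELAY): [0, 0, 10, 10, 11, 6, 0] = [0, 0, 10, 10, 11, 6, 0] -> [0, 0, 10, 10, 11, 6, 0]
Stage 6 (CLIP -5 12): clip(0,-5,12)=0, clip(0,-5,12)=0, clip(10,-5,12)=10, clip(10,-5,12)=10, clip(11,-5,12)=11, clip(6,-5,12)=6, clip(0,-5,12)=0 -> [0, 0, 10, 10, 11, 6, 0]
Output sum: 37

Answer: 37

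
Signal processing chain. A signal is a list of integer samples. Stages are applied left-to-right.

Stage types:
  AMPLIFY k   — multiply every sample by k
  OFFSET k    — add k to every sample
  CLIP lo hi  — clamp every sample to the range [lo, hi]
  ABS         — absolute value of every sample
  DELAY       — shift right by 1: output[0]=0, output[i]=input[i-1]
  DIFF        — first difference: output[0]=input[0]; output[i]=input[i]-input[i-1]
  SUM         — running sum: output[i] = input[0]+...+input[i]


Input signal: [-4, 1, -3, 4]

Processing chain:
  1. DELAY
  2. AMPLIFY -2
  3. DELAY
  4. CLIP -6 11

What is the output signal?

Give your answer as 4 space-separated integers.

Answer: 0 0 8 -2

Derivation:
Input: [-4, 1, -3, 4]
Stage 1 (DELAY): [0, -4, 1, -3] = [0, -4, 1, -3] -> [0, -4, 1, -3]
Stage 2 (AMPLIFY -2): 0*-2=0, -4*-2=8, 1*-2=-2, -3*-2=6 -> [0, 8, -2, 6]
Stage 3 (DELAY): [0, 0, 8, -2] = [0, 0, 8, -2] -> [0, 0, 8, -2]
Stage 4 (CLIP -6 11): clip(0,-6,11)=0, clip(0,-6,11)=0, clip(8,-6,11)=8, clip(-2,-6,11)=-2 -> [0, 0, 8, -2]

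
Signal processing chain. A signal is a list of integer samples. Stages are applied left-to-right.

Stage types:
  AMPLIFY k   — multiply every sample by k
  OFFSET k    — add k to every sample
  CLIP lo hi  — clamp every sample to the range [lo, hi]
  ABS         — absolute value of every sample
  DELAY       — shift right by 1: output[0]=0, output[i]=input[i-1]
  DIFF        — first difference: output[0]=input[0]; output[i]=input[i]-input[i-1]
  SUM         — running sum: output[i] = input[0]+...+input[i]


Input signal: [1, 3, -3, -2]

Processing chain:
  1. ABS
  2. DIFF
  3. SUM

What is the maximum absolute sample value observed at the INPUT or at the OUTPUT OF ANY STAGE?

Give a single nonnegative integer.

Answer: 3

Derivation:
Input: [1, 3, -3, -2] (max |s|=3)
Stage 1 (ABS): |1|=1, |3|=3, |-3|=3, |-2|=2 -> [1, 3, 3, 2] (max |s|=3)
Stage 2 (DIFF): s[0]=1, 3-1=2, 3-3=0, 2-3=-1 -> [1, 2, 0, -1] (max |s|=2)
Stage 3 (SUM): sum[0..0]=1, sum[0..1]=3, sum[0..2]=3, sum[0..3]=2 -> [1, 3, 3, 2] (max |s|=3)
Overall max amplitude: 3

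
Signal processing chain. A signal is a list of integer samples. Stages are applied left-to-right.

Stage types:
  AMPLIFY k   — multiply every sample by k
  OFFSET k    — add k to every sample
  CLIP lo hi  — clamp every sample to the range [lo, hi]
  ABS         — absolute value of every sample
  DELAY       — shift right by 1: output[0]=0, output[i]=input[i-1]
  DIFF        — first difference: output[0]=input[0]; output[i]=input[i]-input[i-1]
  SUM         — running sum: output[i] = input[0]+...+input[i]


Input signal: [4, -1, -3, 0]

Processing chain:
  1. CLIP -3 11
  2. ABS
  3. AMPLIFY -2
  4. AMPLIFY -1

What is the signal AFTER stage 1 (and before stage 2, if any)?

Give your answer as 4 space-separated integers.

Answer: 4 -1 -3 0

Derivation:
Input: [4, -1, -3, 0]
Stage 1 (CLIP -3 11): clip(4,-3,11)=4, clip(-1,-3,11)=-1, clip(-3,-3,11)=-3, clip(0,-3,11)=0 -> [4, -1, -3, 0]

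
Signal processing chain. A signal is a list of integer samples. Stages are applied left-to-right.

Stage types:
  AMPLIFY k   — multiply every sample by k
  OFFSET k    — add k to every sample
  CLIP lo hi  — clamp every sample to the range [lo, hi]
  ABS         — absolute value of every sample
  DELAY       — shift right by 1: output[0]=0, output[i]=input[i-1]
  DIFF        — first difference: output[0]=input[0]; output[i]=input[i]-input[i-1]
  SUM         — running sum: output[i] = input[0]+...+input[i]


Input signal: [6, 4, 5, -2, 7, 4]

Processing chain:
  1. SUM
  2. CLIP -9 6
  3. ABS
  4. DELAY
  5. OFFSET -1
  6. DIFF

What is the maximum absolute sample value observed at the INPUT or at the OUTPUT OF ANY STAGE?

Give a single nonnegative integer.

Input: [6, 4, 5, -2, 7, 4] (max |s|=7)
Stage 1 (SUM): sum[0..0]=6, sum[0..1]=10, sum[0..2]=15, sum[0..3]=13, sum[0..4]=20, sum[0..5]=24 -> [6, 10, 15, 13, 20, 24] (max |s|=24)
Stage 2 (CLIP -9 6): clip(6,-9,6)=6, clip(10,-9,6)=6, clip(15,-9,6)=6, clip(13,-9,6)=6, clip(20,-9,6)=6, clip(24,-9,6)=6 -> [6, 6, 6, 6, 6, 6] (max |s|=6)
Stage 3 (ABS): |6|=6, |6|=6, |6|=6, |6|=6, |6|=6, |6|=6 -> [6, 6, 6, 6, 6, 6] (max |s|=6)
Stage 4 (DELAY): [0, 6, 6, 6, 6, 6] = [0, 6, 6, 6, 6, 6] -> [0, 6, 6, 6, 6, 6] (max |s|=6)
Stage 5 (OFFSET -1): 0+-1=-1, 6+-1=5, 6+-1=5, 6+-1=5, 6+-1=5, 6+-1=5 -> [-1, 5, 5, 5, 5, 5] (max |s|=5)
Stage 6 (DIFF): s[0]=-1, 5--1=6, 5-5=0, 5-5=0, 5-5=0, 5-5=0 -> [-1, 6, 0, 0, 0, 0] (max |s|=6)
Overall max amplitude: 24

Answer: 24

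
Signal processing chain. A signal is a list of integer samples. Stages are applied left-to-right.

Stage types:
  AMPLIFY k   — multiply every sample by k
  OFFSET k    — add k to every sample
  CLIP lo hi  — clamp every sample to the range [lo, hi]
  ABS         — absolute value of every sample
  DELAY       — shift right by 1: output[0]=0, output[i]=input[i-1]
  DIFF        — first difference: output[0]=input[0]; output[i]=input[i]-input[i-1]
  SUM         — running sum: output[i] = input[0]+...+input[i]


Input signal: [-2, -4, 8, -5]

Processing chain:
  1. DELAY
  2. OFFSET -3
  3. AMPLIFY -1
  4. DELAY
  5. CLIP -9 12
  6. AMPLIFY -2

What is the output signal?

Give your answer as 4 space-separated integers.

Answer: 0 -6 -10 -14

Derivation:
Input: [-2, -4, 8, -5]
Stage 1 (DELAY): [0, -2, -4, 8] = [0, -2, -4, 8] -> [0, -2, -4, 8]
Stage 2 (OFFSET -3): 0+-3=-3, -2+-3=-5, -4+-3=-7, 8+-3=5 -> [-3, -5, -7, 5]
Stage 3 (AMPLIFY -1): -3*-1=3, -5*-1=5, -7*-1=7, 5*-1=-5 -> [3, 5, 7, -5]
Stage 4 (DELAY): [0, 3, 5, 7] = [0, 3, 5, 7] -> [0, 3, 5, 7]
Stage 5 (CLIP -9 12): clip(0,-9,12)=0, clip(3,-9,12)=3, clip(5,-9,12)=5, clip(7,-9,12)=7 -> [0, 3, 5, 7]
Stage 6 (AMPLIFY -2): 0*-2=0, 3*-2=-6, 5*-2=-10, 7*-2=-14 -> [0, -6, -10, -14]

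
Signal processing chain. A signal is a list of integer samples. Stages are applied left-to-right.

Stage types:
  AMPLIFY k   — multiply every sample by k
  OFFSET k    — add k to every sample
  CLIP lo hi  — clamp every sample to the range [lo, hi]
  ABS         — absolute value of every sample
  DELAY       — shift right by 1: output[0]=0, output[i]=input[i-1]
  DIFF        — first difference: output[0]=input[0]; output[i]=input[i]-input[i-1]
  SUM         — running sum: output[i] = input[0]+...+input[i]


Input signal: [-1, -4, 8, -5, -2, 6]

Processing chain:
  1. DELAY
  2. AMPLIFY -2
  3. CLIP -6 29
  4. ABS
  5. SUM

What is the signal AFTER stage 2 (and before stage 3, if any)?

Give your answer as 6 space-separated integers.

Answer: 0 2 8 -16 10 4

Derivation:
Input: [-1, -4, 8, -5, -2, 6]
Stage 1 (DELAY): [0, -1, -4, 8, -5, -2] = [0, -1, -4, 8, -5, -2] -> [0, -1, -4, 8, -5, -2]
Stage 2 (AMPLIFY -2): 0*-2=0, -1*-2=2, -4*-2=8, 8*-2=-16, -5*-2=10, -2*-2=4 -> [0, 2, 8, -16, 10, 4]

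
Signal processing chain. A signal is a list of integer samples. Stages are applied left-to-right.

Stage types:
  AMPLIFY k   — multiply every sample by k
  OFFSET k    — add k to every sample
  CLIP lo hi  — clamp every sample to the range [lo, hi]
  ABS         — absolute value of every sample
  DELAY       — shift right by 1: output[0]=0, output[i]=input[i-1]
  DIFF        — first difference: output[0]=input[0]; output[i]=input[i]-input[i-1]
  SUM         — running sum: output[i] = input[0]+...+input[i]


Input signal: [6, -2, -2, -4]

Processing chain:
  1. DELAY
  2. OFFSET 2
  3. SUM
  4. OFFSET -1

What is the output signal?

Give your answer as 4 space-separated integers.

Input: [6, -2, -2, -4]
Stage 1 (DELAY): [0, 6, -2, -2] = [0, 6, -2, -2] -> [0, 6, -2, -2]
Stage 2 (OFFSET 2): 0+2=2, 6+2=8, -2+2=0, -2+2=0 -> [2, 8, 0, 0]
Stage 3 (SUM): sum[0..0]=2, sum[0..1]=10, sum[0..2]=10, sum[0..3]=10 -> [2, 10, 10, 10]
Stage 4 (OFFSET -1): 2+-1=1, 10+-1=9, 10+-1=9, 10+-1=9 -> [1, 9, 9, 9]

Answer: 1 9 9 9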